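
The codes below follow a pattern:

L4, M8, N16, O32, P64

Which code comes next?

Q128

Letter goes L, M, N, O, P → Q (letters move forward 1 place in the alphabet).
For the second component, ×2 each step: 4, 8, 16, 32, 64 → 128.
So the next code is Q128.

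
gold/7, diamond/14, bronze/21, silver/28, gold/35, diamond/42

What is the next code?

bronze/49

Rank — repeats gold → diamond → bronze → silver: gold, diamond, bronze, silver, gold, diamond → bronze.
For the second component, +7 each step: 7, 14, 21, 28, 35, 42 → 49.
Putting it together: bronze/49.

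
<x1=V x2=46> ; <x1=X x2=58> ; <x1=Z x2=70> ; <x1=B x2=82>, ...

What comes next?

<x1=D x2=94>

For the x1, letters move forward 2 places in the alphabet, wrapping Z→A: V, X, Z, B → D.
X2 goes 46, 58, 70, 82 → 94 (+12 each step).
Combining the parts gives <x1=D x2=94>.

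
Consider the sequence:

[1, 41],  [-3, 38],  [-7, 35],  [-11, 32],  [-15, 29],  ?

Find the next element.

For the first part, −4 each step: 1, -3, -7, -11, -15 → -19.
Second part — −3 each step: 41, 38, 35, 32, 29 → 26.
Combining the parts gives [-19, 26].

[-19, 26]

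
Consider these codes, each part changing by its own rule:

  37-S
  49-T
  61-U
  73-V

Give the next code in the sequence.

First component: +12 each step, so 37, 49, 61, 73 → 85.
Letter: letters move forward 1 place in the alphabet; S, T, U, V → W.
Combining the parts gives 85-W.

85-W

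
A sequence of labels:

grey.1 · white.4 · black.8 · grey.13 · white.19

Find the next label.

Shade: repeats grey → white → black; grey, white, black, grey, white → black.
Second component goes 1, 4, 8, 13, 19 → 26 (differences are 3, 4, 5, … (increasing by 1 each time)).
Combining the parts gives black.26.

black.26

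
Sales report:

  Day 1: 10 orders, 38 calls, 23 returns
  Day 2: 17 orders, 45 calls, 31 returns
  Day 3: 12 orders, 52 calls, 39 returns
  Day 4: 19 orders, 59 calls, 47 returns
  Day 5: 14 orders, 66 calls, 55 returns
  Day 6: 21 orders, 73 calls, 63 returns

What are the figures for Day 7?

16 orders, 80 calls, 71 returns

For the orders, alternating steps +7, −5, +7, −5, …: 10, 17, 12, 19, 14, 21 → 16.
Calls — +7 each step: 38, 45, 52, 59, 66, 73 → 80.
Returns: 23, 31, 39, 47, 55, 63 → 71 (+8 each step).
So the next line is 16 orders, 80 calls, 71 returns.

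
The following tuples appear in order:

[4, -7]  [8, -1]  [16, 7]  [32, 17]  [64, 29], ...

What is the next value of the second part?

43

First part goes 4, 8, 16, 32, 64 → 128 (×2 each step).
Second part: -7, -1, 7, 17, 29 → 43 (differences are 6, 8, 10, … (increasing by 2 each time)).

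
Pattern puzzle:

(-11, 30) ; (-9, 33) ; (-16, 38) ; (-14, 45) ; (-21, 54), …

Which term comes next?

(-19, 65)

First entry goes -11, -9, -16, -14, -21 → -19 (alternating steps +2, −7, +2, −7, …).
Second entry — differences are 3, 5, 7, … (increasing by 2 each time): 30, 33, 38, 45, 54 → 65.
Combining the parts gives (-19, 65).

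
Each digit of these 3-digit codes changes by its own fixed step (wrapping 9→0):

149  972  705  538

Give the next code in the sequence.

First digit: −2 each step, mod 10, so 1, 9, 7, 5 → 3.
For the second digit, +3 each step, mod 10: 4, 7, 0, 3 → 6.
Third digit goes 9, 2, 5, 8 → 1 (+3 each step, mod 10).
Combining the parts gives 361.

361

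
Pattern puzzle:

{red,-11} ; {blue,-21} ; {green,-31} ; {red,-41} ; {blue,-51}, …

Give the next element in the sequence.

{green,-61}

Colour goes red, blue, green, red, blue → green (repeats red → blue → green).
Second part: -11, -21, -31, -41, -51 → -61 (−10 each step).
So the next element is {green,-61}.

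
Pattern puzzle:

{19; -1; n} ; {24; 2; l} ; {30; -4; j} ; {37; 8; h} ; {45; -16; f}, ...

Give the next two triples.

First component: differences are 5, 6, 7, … (increasing by 1 each time), so 19, 24, 30, 37, 45 → 54 → 64.
For the second component, ×(-2) each step: -1, 2, -4, 8, -16 → 32 → -64.
Letter: letters move back 2 places in the alphabet, so n, l, j, h, f → d → b.
So the next two triples are {54; 32; d} and {64; -64; b}.

{54; 32; d}, {64; -64; b}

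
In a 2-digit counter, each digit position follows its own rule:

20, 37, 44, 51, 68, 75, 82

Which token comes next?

99

First digit: +1 each step, mod 10, so 2, 3, 4, 5, 6, 7, 8 → 9.
For the second digit, −3 each step, mod 10: 0, 7, 4, 1, 8, 5, 2 → 9.
Putting it together: 99.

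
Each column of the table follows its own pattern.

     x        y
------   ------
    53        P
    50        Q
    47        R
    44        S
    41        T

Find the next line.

For the column x, −3 each step: 53, 50, 47, 44, 41 → 38.
Column y — letters move forward 1 place in the alphabet: P, Q, R, S, T → U.
Combining the parts gives 38  U.

38  U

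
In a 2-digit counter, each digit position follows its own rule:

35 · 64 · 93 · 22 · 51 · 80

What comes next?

For the first digit, +3 each step, mod 10: 3, 6, 9, 2, 5, 8 → 1.
Second digit: 5, 4, 3, 2, 1, 0 → 9 (−1 each step, mod 10).
Combining the parts gives 19.

19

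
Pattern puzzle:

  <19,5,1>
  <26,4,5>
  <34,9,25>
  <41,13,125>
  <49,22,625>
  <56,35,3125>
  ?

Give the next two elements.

First entry: alternating steps +7, +8, +7, +8, …, so 19, 26, 34, 41, 49, 56 → 64 → 71.
Second entry: each term is the sum of the two before it, so 5, 4, 9, 13, 22, 35 → 57 → 92.
For the third entry, ×5 each step: 1, 5, 25, 125, 625, 3125 → 15625 → 78125.
So the next two elements are <64,57,15625> and <71,92,78125>.

<64,57,15625>, <71,92,78125>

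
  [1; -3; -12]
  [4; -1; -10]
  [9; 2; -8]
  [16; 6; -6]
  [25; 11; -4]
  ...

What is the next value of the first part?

36

First part: perfect squares: 1², 2², 3², …; 1, 4, 9, 16, 25 → 36.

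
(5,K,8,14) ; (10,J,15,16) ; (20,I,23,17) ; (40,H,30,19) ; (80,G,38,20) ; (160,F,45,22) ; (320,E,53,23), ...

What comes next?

(640,D,60,25)

First component goes 5, 10, 20, 40, 80, 160, 320 → 640 (×2 each step).
Letter: K, J, I, H, G, F, E → D (letters move back 1 place in the alphabet).
Third component goes 8, 15, 23, 30, 38, 45, 53 → 60 (alternating steps +7, +8, +7, +8, …).
Fourth component — alternating steps +2, +1, +2, +1, …: 14, 16, 17, 19, 20, 22, 23 → 25.
So the next tuple is (640,D,60,25).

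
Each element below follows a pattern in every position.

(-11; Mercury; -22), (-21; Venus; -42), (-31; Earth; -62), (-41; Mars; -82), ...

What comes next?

(-51; Jupiter; -102)

First slot: −10 each step; -11, -21, -31, -41 → -51.
Planet — runs through the planets Mercury→Neptune: Mercury, Venus, Earth, Mars → Jupiter.
Third slot goes -22, -42, -62, -82 → -102 (always 2 × the first slot).
So the next element is (-51; Jupiter; -102).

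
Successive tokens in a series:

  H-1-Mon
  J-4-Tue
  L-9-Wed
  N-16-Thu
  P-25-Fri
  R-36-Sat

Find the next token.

Letter: letters move forward 2 places in the alphabet, so H, J, L, N, P, R → T.
Second component: perfect squares: 1², 2², 3², …, so 1, 4, 9, 16, 25, 36 → 49.
Day goes Mon, Tue, Wed, Thu, Fri, Sat → Sun (runs through the weekdays Mon→Sun).
Putting it together: T-49-Sun.

T-49-Sun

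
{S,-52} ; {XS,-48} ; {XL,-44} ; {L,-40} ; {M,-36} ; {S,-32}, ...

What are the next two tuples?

Size: repeats S → XS → XL → L → M, so S, XS, XL, L, M, S → XS → XL.
Second slot — +4 each step: -52, -48, -44, -40, -36, -32 → -28 → -24.
So the next two tuples are {XS,-28} and {XL,-24}.

{XS,-28}, {XL,-24}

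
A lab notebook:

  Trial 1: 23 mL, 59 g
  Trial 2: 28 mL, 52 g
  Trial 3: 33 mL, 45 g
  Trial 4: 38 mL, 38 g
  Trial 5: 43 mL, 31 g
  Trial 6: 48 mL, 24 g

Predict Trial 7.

53 mL, 17 g

For the mL, +5 each step: 23, 28, 33, 38, 43, 48 → 53.
G: −7 each step, so 59, 52, 45, 38, 31, 24 → 17.
Combining the parts gives 53 mL, 17 g.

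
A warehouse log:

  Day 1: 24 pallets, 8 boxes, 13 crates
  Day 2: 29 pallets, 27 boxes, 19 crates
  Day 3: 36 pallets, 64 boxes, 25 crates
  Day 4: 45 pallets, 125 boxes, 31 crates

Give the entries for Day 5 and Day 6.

56 pallets, 216 boxes, 37 crates; 69 pallets, 343 boxes, 43 crates

Pallets: differences are 5, 7, 9, … (increasing by 2 each time); 24, 29, 36, 45 → 56 → 69.
Boxes: 8, 27, 64, 125 → 216 → 343 (perfect cubes: 2³, 3³, 4³, …).
Crates: +6 each step; 13, 19, 25, 31 → 37 → 43.
So the next two rows are 56 pallets, 216 boxes, 37 crates and 69 pallets, 343 boxes, 43 crates.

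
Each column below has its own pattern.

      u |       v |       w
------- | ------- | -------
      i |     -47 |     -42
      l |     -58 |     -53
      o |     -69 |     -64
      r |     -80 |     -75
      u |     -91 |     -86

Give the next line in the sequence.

x  -102  -97

For the column u, letters move forward 3 places in the alphabet: i, l, o, r, u → x.
Column v — −11 each step: -47, -58, -69, -80, -91 → -102.
Column w: always 5 more than the column v; -42, -53, -64, -75, -86 → -97.
So the next line is x  -102  -97.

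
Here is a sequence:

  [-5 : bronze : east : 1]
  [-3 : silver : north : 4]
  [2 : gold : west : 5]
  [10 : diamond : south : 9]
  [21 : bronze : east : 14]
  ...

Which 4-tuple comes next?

[35 : silver : north : 23]

First part: differences are 2, 5, 8, … (increasing by 3 each time); -5, -3, 2, 10, 21 → 35.
Rank: bronze, silver, gold, diamond, bronze → silver (repeats bronze → silver → gold → diamond).
Direction — repeats east → north → west → south: east, north, west, south, east → north.
Fourth part: each term is the sum of the two before it, so 1, 4, 5, 9, 14 → 23.
Combining the parts gives [35 : silver : north : 23].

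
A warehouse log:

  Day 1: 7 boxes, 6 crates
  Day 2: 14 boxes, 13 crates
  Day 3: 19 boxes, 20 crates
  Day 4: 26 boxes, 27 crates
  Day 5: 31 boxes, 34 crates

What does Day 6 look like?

Boxes — alternating steps +7, +5, +7, +5, …: 7, 14, 19, 26, 31 → 38.
Crates: 6, 13, 20, 27, 34 → 41 (+7 each step).
Putting it together: 38 boxes, 41 crates.

38 boxes, 41 crates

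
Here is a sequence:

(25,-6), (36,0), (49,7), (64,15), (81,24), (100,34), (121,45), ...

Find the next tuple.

(144,57)

First coordinate: perfect squares: 5², 6², 7², …, so 25, 36, 49, 64, 81, 100, 121 → 144.
Second coordinate: differences are 6, 7, 8, … (increasing by 1 each time); -6, 0, 7, 15, 24, 34, 45 → 57.
Putting it together: (144,57).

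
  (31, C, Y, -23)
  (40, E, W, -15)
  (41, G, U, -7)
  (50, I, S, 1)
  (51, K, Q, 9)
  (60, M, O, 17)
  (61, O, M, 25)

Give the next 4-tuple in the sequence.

For the first slot, alternating steps +9, +1, +9, +1, …: 31, 40, 41, 50, 51, 60, 61 → 70.
First letter: letters move forward 2 places in the alphabet; C, E, G, I, K, M, O → Q.
Second letter: letters move back 2 places in the alphabet, so Y, W, U, S, Q, O, M → K.
Fourth slot: +8 each step; -23, -15, -7, 1, 9, 17, 25 → 33.
Combining the parts gives (70, Q, K, 33).

(70, Q, K, 33)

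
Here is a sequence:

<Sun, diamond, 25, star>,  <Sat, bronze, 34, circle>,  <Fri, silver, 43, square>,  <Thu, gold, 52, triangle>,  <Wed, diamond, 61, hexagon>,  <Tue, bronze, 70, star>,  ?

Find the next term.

Day: Sun, Sat, Fri, Thu, Wed, Tue → Mon (runs backward through the weekdays Mon→Sun).
Rank: repeats diamond → bronze → silver → gold, so diamond, bronze, silver, gold, diamond, bronze → silver.
Third entry: +9 each step; 25, 34, 43, 52, 61, 70 → 79.
Shape: repeats star → circle → square → triangle → hexagon, so star, circle, square, triangle, hexagon, star → circle.
Putting it together: <Mon, silver, 79, circle>.

<Mon, silver, 79, circle>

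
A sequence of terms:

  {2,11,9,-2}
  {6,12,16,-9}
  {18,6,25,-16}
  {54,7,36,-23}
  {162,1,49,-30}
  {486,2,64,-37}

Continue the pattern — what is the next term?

First part: ×3 each step; 2, 6, 18, 54, 162, 486 → 1458.
Second part: alternating steps +1, −6, +1, −6, …; 11, 12, 6, 7, 1, 2 → -4.
Third part: perfect squares: 3², 4², 5², …, so 9, 16, 25, 36, 49, 64 → 81.
Fourth part: −7 each step; -2, -9, -16, -23, -30, -37 → -44.
So the next term is {1458,-4,81,-44}.

{1458,-4,81,-44}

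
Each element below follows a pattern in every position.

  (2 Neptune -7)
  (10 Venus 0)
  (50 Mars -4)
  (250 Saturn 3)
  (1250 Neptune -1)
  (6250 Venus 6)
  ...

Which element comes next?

(31250 Mars 2)

First coordinate goes 2, 10, 50, 250, 1250, 6250 → 31250 (×5 each step).
Planet: Neptune, Venus, Mars, Saturn, Neptune, Venus → Mars (repeats Neptune → Venus → Mars → Saturn).
Third coordinate: alternating steps +7, −4, +7, −4, …, so -7, 0, -4, 3, -1, 6 → 2.
Putting it together: (31250 Mars 2).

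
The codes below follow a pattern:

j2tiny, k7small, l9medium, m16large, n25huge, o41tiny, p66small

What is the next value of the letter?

For the letter, letters move forward 1 place in the alphabet: j, k, l, m, n, o, p → q.

q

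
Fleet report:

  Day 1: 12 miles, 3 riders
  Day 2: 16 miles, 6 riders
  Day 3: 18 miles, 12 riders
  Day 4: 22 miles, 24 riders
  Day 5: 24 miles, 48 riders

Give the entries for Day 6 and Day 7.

Miles: 12, 16, 18, 22, 24 → 28 → 30 (alternating steps +4, +2, +4, +2, …).
Riders — ×2 each step: 3, 6, 12, 24, 48 → 96 → 192.
Putting the parts together: 28 miles, 96 riders and then 30 miles, 192 riders.

28 miles, 96 riders; 30 miles, 192 riders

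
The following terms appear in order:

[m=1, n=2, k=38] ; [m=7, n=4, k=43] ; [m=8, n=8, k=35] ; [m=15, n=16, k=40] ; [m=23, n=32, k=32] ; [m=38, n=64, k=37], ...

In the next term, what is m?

61

M: 1, 7, 8, 15, 23, 38 → 61 (each term is the sum of the two before it).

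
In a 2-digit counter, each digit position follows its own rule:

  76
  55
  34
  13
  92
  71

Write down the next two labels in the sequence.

For the first digit, −2 each step, mod 10: 7, 5, 3, 1, 9, 7 → 5 → 3.
Second digit goes 6, 5, 4, 3, 2, 1 → 0 → 9 (−1 each step, mod 10).
So the next two labels are 50 and 39.

50 then 39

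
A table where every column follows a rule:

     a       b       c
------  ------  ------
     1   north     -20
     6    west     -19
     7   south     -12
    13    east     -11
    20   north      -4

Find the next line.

33  west  -3

Column a — each term is the sum of the two before it: 1, 6, 7, 13, 20 → 33.
Column b: north, west, south, east, north → west (repeats north → west → south → east).
Column c goes -20, -19, -12, -11, -4 → -3 (alternating steps +1, +7, +1, +7, …).
So the next line is 33  west  -3.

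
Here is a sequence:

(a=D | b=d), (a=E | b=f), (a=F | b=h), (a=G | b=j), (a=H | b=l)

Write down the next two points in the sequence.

(a=I | b=n), (a=J | b=p)

A — letters move forward 1 place in the alphabet: D, E, F, G, H → I → J.
B — letters move forward 2 places in the alphabet: d, f, h, j, l → n → p.
So the next two points are (a=I | b=n) and (a=J | b=p).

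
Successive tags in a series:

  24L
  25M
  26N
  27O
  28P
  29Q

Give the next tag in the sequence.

First component: +1 each step; 24, 25, 26, 27, 28, 29 → 30.
Letter goes L, M, N, O, P, Q → R (letters move forward 1 place in the alphabet).
Combining the parts gives 30R.

30R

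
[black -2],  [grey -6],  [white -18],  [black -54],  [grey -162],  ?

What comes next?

[white -486]

Shade goes black, grey, white, black, grey → white (repeats black → grey → white).
Second value: ×3 each step; -2, -6, -18, -54, -162 → -486.
So the next element is [white -486].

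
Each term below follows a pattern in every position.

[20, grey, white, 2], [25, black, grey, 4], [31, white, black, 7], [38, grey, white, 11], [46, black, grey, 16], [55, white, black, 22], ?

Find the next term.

[65, grey, white, 29]

For the first component, differences are 5, 6, 7, … (increasing by 1 each time): 20, 25, 31, 38, 46, 55 → 65.
For the first shade, repeats grey → black → white: grey, black, white, grey, black, white → grey.
For the second shade, repeats white → grey → black: white, grey, black, white, grey, black → white.
Fourth component goes 2, 4, 7, 11, 16, 22 → 29 (differences are 2, 3, 4, … (increasing by 1 each time)).
Combining the parts gives [65, grey, white, 29].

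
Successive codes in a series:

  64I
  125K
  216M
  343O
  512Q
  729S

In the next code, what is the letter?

U

For the first component, perfect cubes: 4³, 5³, 6³, …: 64, 125, 216, 343, 512, 729 → 1000.
For the letter, letters move forward 2 places in the alphabet: I, K, M, O, Q, S → U.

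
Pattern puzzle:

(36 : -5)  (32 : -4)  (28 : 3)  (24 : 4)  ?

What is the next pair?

(20 : 11)

First value: −4 each step; 36, 32, 28, 24 → 20.
For the second value, alternating steps +1, +7, +1, +7, …: -5, -4, 3, 4 → 11.
Putting it together: (20 : 11).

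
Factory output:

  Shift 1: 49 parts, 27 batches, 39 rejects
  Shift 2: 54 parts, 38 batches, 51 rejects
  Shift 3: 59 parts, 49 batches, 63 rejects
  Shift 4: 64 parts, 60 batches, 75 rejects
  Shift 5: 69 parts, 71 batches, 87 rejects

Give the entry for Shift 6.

74 parts, 82 batches, 99 rejects

For the parts, +5 each step: 49, 54, 59, 64, 69 → 74.
Batches goes 27, 38, 49, 60, 71 → 82 (+11 each step).
Rejects: +12 each step; 39, 51, 63, 75, 87 → 99.
Putting it together: 74 parts, 82 batches, 99 rejects.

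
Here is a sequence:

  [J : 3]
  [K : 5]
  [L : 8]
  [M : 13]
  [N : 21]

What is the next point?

[O : 34]

Letter goes J, K, L, M, N → O (letters move forward 1 place in the alphabet).
Second entry goes 3, 5, 8, 13, 21 → 34 (each term is the sum of the two before it).
Combining the parts gives [O : 34].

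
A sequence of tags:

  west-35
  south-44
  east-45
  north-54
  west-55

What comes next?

south-64

For the direction, repeats west → south → east → north: west, south, east, north, west → south.
Second component: alternating steps +9, +1, +9, +1, …, so 35, 44, 45, 54, 55 → 64.
So the next tag is south-64.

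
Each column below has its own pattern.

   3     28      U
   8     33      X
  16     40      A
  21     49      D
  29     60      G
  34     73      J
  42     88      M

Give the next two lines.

47  105  P; 55  124  S

First component goes 3, 8, 16, 21, 29, 34, 42 → 47 → 55 (alternating steps +5, +8, +5, +8, …).
Second component goes 28, 33, 40, 49, 60, 73, 88 → 105 → 124 (differences are 5, 7, 9, … (increasing by 2 each time)).
Letter — letters move forward 3 places in the alphabet, wrapping Z→A: U, X, A, D, G, J, M → P → S.
Putting the parts together: 47  105  P and then 55  124  S.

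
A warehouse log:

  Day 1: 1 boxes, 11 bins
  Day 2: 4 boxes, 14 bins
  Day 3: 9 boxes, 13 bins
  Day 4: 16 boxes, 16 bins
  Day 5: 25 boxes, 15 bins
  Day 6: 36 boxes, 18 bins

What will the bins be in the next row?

Bins — alternating steps +3, −1, +3, −1, …: 11, 14, 13, 16, 15, 18 → 17.

17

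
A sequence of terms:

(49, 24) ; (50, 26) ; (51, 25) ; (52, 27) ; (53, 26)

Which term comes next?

(54, 28)

First part — +1 each step: 49, 50, 51, 52, 53 → 54.
Second part goes 24, 26, 25, 27, 26 → 28 (alternating steps +2, −1, +2, −1, …).
So the next term is (54, 28).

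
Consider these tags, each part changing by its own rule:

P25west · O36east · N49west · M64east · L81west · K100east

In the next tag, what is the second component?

121

Second component — perfect squares: 5², 6², 7², …: 25, 36, 49, 64, 81, 100 → 121.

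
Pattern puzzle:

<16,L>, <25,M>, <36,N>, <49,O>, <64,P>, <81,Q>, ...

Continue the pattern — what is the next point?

<100,R>

First value: perfect squares: 4², 5², 6², …, so 16, 25, 36, 49, 64, 81 → 100.
Letter: letters move forward 1 place in the alphabet, so L, M, N, O, P, Q → R.
So the next point is <100,R>.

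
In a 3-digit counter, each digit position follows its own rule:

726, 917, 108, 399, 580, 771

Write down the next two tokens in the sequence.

For the first digit, +2 each step, mod 10: 7, 9, 1, 3, 5, 7 → 9 → 1.
Second digit goes 2, 1, 0, 9, 8, 7 → 6 → 5 (−1 each step, mod 10).
Third digit: +1 each step, mod 10, so 6, 7, 8, 9, 0, 1 → 2 → 3.
Putting the parts together: 962 and then 153.

962 then 153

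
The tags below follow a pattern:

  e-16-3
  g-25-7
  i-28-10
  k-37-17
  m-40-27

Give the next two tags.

o-49-44, q-52-71

Letter: e, g, i, k, m → o → q (letters move forward 2 places in the alphabet).
Second component goes 16, 25, 28, 37, 40 → 49 → 52 (alternating steps +9, +3, +9, +3, …).
For the third component, each term is the sum of the two before it: 3, 7, 10, 17, 27 → 44 → 71.
So the next two tags are o-49-44 and q-52-71.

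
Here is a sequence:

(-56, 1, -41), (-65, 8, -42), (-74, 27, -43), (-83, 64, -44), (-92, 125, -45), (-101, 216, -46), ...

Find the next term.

First slot: −9 each step, so -56, -65, -74, -83, -92, -101 → -110.
Second slot: perfect cubes: 1³, 2³, 3³, …, so 1, 8, 27, 64, 125, 216 → 343.
Third slot: −1 each step, so -41, -42, -43, -44, -45, -46 → -47.
Putting it together: (-110, 343, -47).

(-110, 343, -47)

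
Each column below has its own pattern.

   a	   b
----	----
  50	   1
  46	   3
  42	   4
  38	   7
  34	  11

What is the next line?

For the column a, −4 each step: 50, 46, 42, 38, 34 → 30.
For the column b, each term is the sum of the two before it: 1, 3, 4, 7, 11 → 18.
Combining the parts gives 30  18.

30  18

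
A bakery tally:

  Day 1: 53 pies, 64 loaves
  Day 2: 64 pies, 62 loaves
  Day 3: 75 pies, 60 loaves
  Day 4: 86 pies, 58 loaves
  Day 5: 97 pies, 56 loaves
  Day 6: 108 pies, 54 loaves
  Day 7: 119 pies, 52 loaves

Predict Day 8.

Pies: +11 each step; 53, 64, 75, 86, 97, 108, 119 → 130.
Loaves goes 64, 62, 60, 58, 56, 54, 52 → 50 (−2 each step).
So the next row is 130 pies, 50 loaves.

130 pies, 50 loaves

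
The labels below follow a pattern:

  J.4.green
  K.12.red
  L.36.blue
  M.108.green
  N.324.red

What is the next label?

Letter goes J, K, L, M, N → O (letters move forward 1 place in the alphabet).
Second component: 4, 12, 36, 108, 324 → 972 (×3 each step).
Colour — repeats green → red → blue: green, red, blue, green, red → blue.
Putting it together: O.972.blue.

O.972.blue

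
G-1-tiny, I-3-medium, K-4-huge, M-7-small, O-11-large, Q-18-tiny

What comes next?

For the letter, letters move forward 2 places in the alphabet: G, I, K, M, O, Q → S.
Second component goes 1, 3, 4, 7, 11, 18 → 29 (each term is the sum of the two before it).
For the size, repeats tiny → medium → huge → small → large: tiny, medium, huge, small, large, tiny → medium.
Putting it together: S-29-medium.

S-29-medium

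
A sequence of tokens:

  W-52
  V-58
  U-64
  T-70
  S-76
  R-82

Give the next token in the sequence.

Q-88

Letter: letters move back 1 place in the alphabet, so W, V, U, T, S, R → Q.
For the second component, +6 each step: 52, 58, 64, 70, 76, 82 → 88.
Combining the parts gives Q-88.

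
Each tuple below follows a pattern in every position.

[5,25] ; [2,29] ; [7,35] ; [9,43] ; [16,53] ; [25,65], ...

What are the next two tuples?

[41,79], [66,95]

First entry: each term is the sum of the two before it, so 5, 2, 7, 9, 16, 25 → 41 → 66.
Second entry: differences are 4, 6, 8, … (increasing by 2 each time), so 25, 29, 35, 43, 53, 65 → 79 → 95.
So the next two tuples are [41,79] and [66,95].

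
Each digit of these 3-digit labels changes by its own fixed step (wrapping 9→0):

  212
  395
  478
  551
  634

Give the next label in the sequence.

First digit: +1 each step, mod 10, so 2, 3, 4, 5, 6 → 7.
Second digit — −2 each step, mod 10: 1, 9, 7, 5, 3 → 1.
Third digit goes 2, 5, 8, 1, 4 → 7 (+3 each step, mod 10).
Putting it together: 717.

717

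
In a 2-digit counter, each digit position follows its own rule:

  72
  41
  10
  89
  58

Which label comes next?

27

First digit: 7, 4, 1, 8, 5 → 2 (−3 each step, mod 10).
Second digit: −1 each step, mod 10; 2, 1, 0, 9, 8 → 7.
Combining the parts gives 27.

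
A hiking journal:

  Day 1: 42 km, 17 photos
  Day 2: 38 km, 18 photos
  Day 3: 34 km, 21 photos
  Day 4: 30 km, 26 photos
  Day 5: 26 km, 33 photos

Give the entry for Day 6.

Km goes 42, 38, 34, 30, 26 → 22 (−4 each step).
Photos: 17, 18, 21, 26, 33 → 42 (differences are 1, 3, 5, … (increasing by 2 each time)).
Putting it together: 22 km, 42 photos.

22 km, 42 photos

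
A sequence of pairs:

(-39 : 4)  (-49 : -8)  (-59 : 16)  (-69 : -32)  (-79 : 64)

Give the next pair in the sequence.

(-89 : -128)

First value — −10 each step: -39, -49, -59, -69, -79 → -89.
Second value — ×(-2) each step: 4, -8, 16, -32, 64 → -128.
Combining the parts gives (-89 : -128).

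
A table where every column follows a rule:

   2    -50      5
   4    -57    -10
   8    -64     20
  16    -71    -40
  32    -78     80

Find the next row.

64  -85  -160

First component goes 2, 4, 8, 16, 32 → 64 (×2 each step).
Second component: -50, -57, -64, -71, -78 → -85 (−7 each step).
Third component: ×(-2) each step, so 5, -10, 20, -40, 80 → -160.
Putting it together: 64  -85  -160.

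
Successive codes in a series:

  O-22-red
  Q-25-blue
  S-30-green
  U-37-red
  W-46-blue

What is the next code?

Letter: letters move forward 2 places in the alphabet, so O, Q, S, U, W → Y.
Second component — differences are 3, 5, 7, … (increasing by 2 each time): 22, 25, 30, 37, 46 → 57.
Colour: repeats red → blue → green; red, blue, green, red, blue → green.
Combining the parts gives Y-57-green.

Y-57-green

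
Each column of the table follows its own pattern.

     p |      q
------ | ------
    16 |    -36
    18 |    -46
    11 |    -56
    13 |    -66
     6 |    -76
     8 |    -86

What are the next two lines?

1  -96; 3  -106

Column p: alternating steps +2, −7, +2, −7, …; 16, 18, 11, 13, 6, 8 → 1 → 3.
For the column q, −10 each step: -36, -46, -56, -66, -76, -86 → -96 → -106.
Putting the parts together: 1  -96 and then 3  -106.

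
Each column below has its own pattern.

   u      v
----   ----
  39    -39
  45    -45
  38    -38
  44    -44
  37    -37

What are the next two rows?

43  -43; 36  -36

Column u: 39, 45, 38, 44, 37 → 43 → 36 (alternating steps +6, −7, +6, −7, …).
Column v: always the negative of the column u; -39, -45, -38, -44, -37 → -43 → -36.
So the next two rows are 43  -43 and 36  -36.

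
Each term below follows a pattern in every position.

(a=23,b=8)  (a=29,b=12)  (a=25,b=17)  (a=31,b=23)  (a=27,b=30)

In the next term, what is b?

38

B: differences are 4, 5, 6, … (increasing by 1 each time); 8, 12, 17, 23, 30 → 38.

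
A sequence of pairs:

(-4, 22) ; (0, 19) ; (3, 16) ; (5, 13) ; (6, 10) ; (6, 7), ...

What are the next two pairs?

For the first slot, differences are 4, 3, 2, … (decreasing by 1 each time): -4, 0, 3, 5, 6, 6 → 5 → 3.
Second slot — −3 each step: 22, 19, 16, 13, 10, 7 → 4 → 1.
So the next two pairs are (5, 4) and (3, 1).

(5, 4), (3, 1)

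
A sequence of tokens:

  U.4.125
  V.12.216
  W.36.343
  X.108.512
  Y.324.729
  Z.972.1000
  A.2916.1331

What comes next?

B.8748.1728

Letter — letters move forward 1 place in the alphabet, wrapping Z→A: U, V, W, X, Y, Z, A → B.
For the second component, ×3 each step: 4, 12, 36, 108, 324, 972, 2916 → 8748.
Third component: perfect cubes: 5³, 6³, 7³, …, so 125, 216, 343, 512, 729, 1000, 1331 → 1728.
So the next token is B.8748.1728.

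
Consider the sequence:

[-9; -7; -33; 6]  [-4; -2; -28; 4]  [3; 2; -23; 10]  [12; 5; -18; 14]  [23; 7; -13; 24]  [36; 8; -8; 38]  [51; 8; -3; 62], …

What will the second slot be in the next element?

First slot: -9, -4, 3, 12, 23, 36, 51 → 68 (differences are 5, 7, 9, … (increasing by 2 each time)).
Second slot: differences are 5, 4, 3, … (decreasing by 1 each time), so -7, -2, 2, 5, 7, 8, 8 → 7.
Third slot: +5 each step, so -33, -28, -23, -18, -13, -8, -3 → 2.
Fourth slot: each term is the sum of the two before it; 6, 4, 10, 14, 24, 38, 62 → 100.

7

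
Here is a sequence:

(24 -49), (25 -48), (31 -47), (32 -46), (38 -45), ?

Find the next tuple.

For the first entry, alternating steps +1, +6, +1, +6, …: 24, 25, 31, 32, 38 → 39.
Second entry: +1 each step, so -49, -48, -47, -46, -45 → -44.
Combining the parts gives (39 -44).

(39 -44)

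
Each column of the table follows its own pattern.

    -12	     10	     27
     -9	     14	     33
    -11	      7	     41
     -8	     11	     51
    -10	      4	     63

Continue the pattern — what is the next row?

First component: alternating steps +3, −2, +3, −2, …, so -12, -9, -11, -8, -10 → -7.
Second component goes 10, 14, 7, 11, 4 → 8 (alternating steps +4, −7, +4, −7, …).
Third component: differences are 6, 8, 10, … (increasing by 2 each time), so 27, 33, 41, 51, 63 → 77.
So the next row is -7  8  77.

-7  8  77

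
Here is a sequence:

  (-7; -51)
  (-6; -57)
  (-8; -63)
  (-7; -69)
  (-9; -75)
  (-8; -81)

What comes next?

(-10; -87)

First part — alternating steps +1, −2, +1, −2, …: -7, -6, -8, -7, -9, -8 → -10.
Second part: -51, -57, -63, -69, -75, -81 → -87 (−6 each step).
Combining the parts gives (-10; -87).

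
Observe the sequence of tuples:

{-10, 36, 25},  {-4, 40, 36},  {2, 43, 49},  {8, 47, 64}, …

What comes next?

{14, 50, 81}

First coordinate goes -10, -4, 2, 8 → 14 (+6 each step).
Second coordinate goes 36, 40, 43, 47 → 50 (alternating steps +4, +3, +4, +3, …).
Third coordinate goes 25, 36, 49, 64 → 81 (perfect squares: 5², 6², 7², …).
So the next tuple is {14, 50, 81}.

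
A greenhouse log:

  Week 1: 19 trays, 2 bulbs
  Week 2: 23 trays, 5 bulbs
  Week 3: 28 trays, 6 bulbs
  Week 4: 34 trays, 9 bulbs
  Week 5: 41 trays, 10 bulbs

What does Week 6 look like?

Trays: differences are 4, 5, 6, … (increasing by 1 each time); 19, 23, 28, 34, 41 → 49.
Bulbs: alternating steps +3, +1, +3, +1, …; 2, 5, 6, 9, 10 → 13.
Combining the parts gives 49 trays, 13 bulbs.

49 trays, 13 bulbs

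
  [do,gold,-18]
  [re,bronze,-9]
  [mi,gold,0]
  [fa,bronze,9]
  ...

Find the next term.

Note goes do, re, mi, fa → sol (runs through the solfège scale do→ti).
Rank: gold, bronze, gold, bronze → gold (alternates gold ↔ bronze).
Third entry — +9 each step: -18, -9, 0, 9 → 18.
Putting it together: [sol,gold,18].

[sol,gold,18]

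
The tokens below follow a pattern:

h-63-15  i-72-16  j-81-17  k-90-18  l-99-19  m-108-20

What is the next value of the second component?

Second component goes 63, 72, 81, 90, 99, 108 → 117 (+9 each step).

117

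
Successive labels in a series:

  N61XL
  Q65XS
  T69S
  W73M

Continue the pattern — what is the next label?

Z77L

Letter: letters move forward 3 places in the alphabet; N, Q, T, W → Z.
Second component: +4 each step, so 61, 65, 69, 73 → 77.
For the size, runs through clothing sizes XS→XL: XL, XS, S, M → L.
Combining the parts gives Z77L.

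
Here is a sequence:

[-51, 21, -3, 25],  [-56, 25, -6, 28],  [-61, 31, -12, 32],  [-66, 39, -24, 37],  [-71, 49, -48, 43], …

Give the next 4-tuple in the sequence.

For the first component, −5 each step: -51, -56, -61, -66, -71 → -76.
Second component: 21, 25, 31, 39, 49 → 61 (differences are 4, 6, 8, … (increasing by 2 each time)).
Third component: -3, -6, -12, -24, -48 → -96 (×2 each step).
Fourth component: differences are 3, 4, 5, … (increasing by 1 each time); 25, 28, 32, 37, 43 → 50.
Combining the parts gives [-76, 61, -96, 50].

[-76, 61, -96, 50]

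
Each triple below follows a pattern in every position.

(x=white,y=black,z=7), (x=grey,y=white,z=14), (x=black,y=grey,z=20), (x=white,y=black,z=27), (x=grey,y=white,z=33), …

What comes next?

X goes white, grey, black, white, grey → black (repeats white → grey → black).
Y goes black, white, grey, black, white → grey (repeats black → white → grey).
Z: 7, 14, 20, 27, 33 → 40 (alternating steps +7, +6, +7, +6, …).
Combining the parts gives (x=black,y=grey,z=40).

(x=black,y=grey,z=40)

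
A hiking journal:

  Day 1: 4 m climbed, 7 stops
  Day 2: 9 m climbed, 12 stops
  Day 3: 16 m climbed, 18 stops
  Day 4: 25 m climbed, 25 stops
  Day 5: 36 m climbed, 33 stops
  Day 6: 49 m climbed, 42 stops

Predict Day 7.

64 m climbed, 52 stops

M climbed — perfect squares: 2², 3², 4², …: 4, 9, 16, 25, 36, 49 → 64.
Stops: differences are 5, 6, 7, … (increasing by 1 each time), so 7, 12, 18, 25, 33, 42 → 52.
So the next line is 64 m climbed, 52 stops.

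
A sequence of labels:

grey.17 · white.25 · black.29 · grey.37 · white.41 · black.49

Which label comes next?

Shade — repeats grey → white → black: grey, white, black, grey, white, black → grey.
Second component goes 17, 25, 29, 37, 41, 49 → 53 (alternating steps +8, +4, +8, +4, …).
So the next label is grey.53.

grey.53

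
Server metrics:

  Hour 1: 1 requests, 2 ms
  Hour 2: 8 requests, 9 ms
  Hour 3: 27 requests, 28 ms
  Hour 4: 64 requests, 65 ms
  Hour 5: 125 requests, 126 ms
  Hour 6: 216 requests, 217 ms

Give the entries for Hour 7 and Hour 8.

343 requests, 344 ms; 512 requests, 513 ms

Requests: perfect cubes: 1³, 2³, 3³, …; 1, 8, 27, 64, 125, 216 → 343 → 512.
For the ms, always 1 more than the requests: 2, 9, 28, 65, 126, 217 → 344 → 513.
So the next two rows are 343 requests, 344 ms and 512 requests, 513 ms.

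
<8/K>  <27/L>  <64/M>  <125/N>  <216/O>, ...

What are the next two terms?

First part — perfect cubes: 2³, 3³, 4³, …: 8, 27, 64, 125, 216 → 343 → 512.
Letter — letters move forward 1 place in the alphabet: K, L, M, N, O → P → Q.
Putting the parts together: <343/P> and then <512/Q>.

<343/P>, <512/Q>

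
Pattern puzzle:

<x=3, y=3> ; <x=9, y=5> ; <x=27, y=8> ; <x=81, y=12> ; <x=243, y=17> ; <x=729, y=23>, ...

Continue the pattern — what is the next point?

<x=2187, y=30>

X: ×3 each step; 3, 9, 27, 81, 243, 729 → 2187.
Y: differences are 2, 3, 4, … (increasing by 1 each time); 3, 5, 8, 12, 17, 23 → 30.
Combining the parts gives <x=2187, y=30>.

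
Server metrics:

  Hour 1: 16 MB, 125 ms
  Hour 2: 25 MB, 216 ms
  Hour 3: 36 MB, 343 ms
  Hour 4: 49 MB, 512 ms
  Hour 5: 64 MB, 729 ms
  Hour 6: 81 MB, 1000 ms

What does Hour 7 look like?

MB: 16, 25, 36, 49, 64, 81 → 100 (perfect squares: 4², 5², 6², …).
Ms goes 125, 216, 343, 512, 729, 1000 → 1331 (perfect cubes: 5³, 6³, 7³, …).
Combining the parts gives 100 MB, 1331 ms.

100 MB, 1331 ms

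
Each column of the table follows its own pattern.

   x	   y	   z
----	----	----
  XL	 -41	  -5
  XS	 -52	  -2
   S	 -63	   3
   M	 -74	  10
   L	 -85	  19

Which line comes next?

XL  -96  30

Column x: runs through clothing sizes XS→XL; XL, XS, S, M, L → XL.
Column y: -41, -52, -63, -74, -85 → -96 (−11 each step).
Column z goes -5, -2, 3, 10, 19 → 30 (differences are 3, 5, 7, … (increasing by 2 each time)).
So the next line is XL  -96  30.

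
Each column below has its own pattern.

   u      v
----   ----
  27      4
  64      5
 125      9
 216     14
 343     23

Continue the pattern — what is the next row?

Column u: 27, 64, 125, 216, 343 → 512 (perfect cubes: 3³, 4³, 5³, …).
Column v goes 4, 5, 9, 14, 23 → 37 (each term is the sum of the two before it).
Putting it together: 512  37.

512  37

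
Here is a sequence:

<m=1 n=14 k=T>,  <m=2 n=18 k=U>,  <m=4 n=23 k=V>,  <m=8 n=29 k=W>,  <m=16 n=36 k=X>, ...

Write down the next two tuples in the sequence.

<m=32 n=44 k=Y>, <m=64 n=53 k=Z>

M: 1, 2, 4, 8, 16 → 32 → 64 (×2 each step).
N: differences are 4, 5, 6, … (increasing by 1 each time), so 14, 18, 23, 29, 36 → 44 → 53.
K: letters move forward 1 place in the alphabet, so T, U, V, W, X → Y → Z.
Putting the parts together: <m=32 n=44 k=Y> and then <m=64 n=53 k=Z>.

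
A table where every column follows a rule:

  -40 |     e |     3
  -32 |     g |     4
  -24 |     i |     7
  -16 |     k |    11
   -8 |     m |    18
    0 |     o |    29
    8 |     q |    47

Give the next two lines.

16  s  76; 24  u  123

For the first component, +8 each step: -40, -32, -24, -16, -8, 0, 8 → 16 → 24.
Letter — letters move forward 2 places in the alphabet: e, g, i, k, m, o, q → s → u.
For the third component, each term is the sum of the two before it: 3, 4, 7, 11, 18, 29, 47 → 76 → 123.
Putting the parts together: 16  s  76 and then 24  u  123.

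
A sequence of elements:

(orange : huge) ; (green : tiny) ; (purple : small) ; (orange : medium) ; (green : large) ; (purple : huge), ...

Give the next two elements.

For the colour, repeats orange → green → purple: orange, green, purple, orange, green, purple → orange → green.
Size goes huge, tiny, small, medium, large, huge → tiny → small (repeats huge → tiny → small → medium → large).
So the next two elements are (orange : tiny) and (green : small).

(orange : tiny), (green : small)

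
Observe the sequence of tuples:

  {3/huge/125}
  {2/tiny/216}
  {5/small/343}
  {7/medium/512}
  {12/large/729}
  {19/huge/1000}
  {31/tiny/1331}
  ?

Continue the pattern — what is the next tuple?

{50/small/1728}

First part: each term is the sum of the two before it; 3, 2, 5, 7, 12, 19, 31 → 50.
For the size, repeats huge → tiny → small → medium → large: huge, tiny, small, medium, large, huge, tiny → small.
Third part: 125, 216, 343, 512, 729, 1000, 1331 → 1728 (perfect cubes: 5³, 6³, 7³, …).
Combining the parts gives {50/small/1728}.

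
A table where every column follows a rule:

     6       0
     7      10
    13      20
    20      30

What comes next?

First component: each term is the sum of the two before it; 6, 7, 13, 20 → 33.
For the second component, +10 each step: 0, 10, 20, 30 → 40.
Combining the parts gives 33  40.

33  40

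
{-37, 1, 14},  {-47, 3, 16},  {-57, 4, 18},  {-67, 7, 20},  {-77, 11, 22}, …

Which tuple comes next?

{-87, 18, 24}

For the first coordinate, −10 each step: -37, -47, -57, -67, -77 → -87.
Second coordinate goes 1, 3, 4, 7, 11 → 18 (each term is the sum of the two before it).
Third coordinate — +2 each step: 14, 16, 18, 20, 22 → 24.
Combining the parts gives {-87, 18, 24}.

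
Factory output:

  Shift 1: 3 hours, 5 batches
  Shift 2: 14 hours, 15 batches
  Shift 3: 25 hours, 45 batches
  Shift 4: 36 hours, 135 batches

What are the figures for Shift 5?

Hours: +11 each step; 3, 14, 25, 36 → 47.
Batches: ×3 each step; 5, 15, 45, 135 → 405.
So the next record is 47 hours, 405 batches.

47 hours, 405 batches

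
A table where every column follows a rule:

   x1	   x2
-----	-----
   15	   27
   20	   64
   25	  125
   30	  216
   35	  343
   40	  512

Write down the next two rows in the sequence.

45  729; 50  1000

For the column x1, +5 each step: 15, 20, 25, 30, 35, 40 → 45 → 50.
For the column x2, perfect cubes: 3³, 4³, 5³, …: 27, 64, 125, 216, 343, 512 → 729 → 1000.
So the next two rows are 45  729 and 50  1000.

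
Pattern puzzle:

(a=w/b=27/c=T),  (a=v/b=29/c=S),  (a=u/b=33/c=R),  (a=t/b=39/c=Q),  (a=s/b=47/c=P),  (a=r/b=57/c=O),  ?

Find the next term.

(a=q/b=69/c=N)

A goes w, v, u, t, s, r → q (letters move back 1 place in the alphabet).
B: differences are 2, 4, 6, … (increasing by 2 each time); 27, 29, 33, 39, 47, 57 → 69.
C: T, S, R, Q, P, O → N (letters move back 1 place in the alphabet).
Combining the parts gives (a=q/b=69/c=N).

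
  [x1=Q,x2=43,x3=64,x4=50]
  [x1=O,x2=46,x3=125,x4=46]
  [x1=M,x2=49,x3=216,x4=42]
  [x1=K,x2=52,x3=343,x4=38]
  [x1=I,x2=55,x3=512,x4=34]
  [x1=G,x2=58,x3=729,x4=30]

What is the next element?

X1: letters move back 2 places in the alphabet, so Q, O, M, K, I, G → E.
X2 — +3 each step: 43, 46, 49, 52, 55, 58 → 61.
X3 — perfect cubes: 4³, 5³, 6³, …: 64, 125, 216, 343, 512, 729 → 1000.
X4 goes 50, 46, 42, 38, 34, 30 → 26 (−4 each step).
Combining the parts gives [x1=E,x2=61,x3=1000,x4=26].

[x1=E,x2=61,x3=1000,x4=26]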